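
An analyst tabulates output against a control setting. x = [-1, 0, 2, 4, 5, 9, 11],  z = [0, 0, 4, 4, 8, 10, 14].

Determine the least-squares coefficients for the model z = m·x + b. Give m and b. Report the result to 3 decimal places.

m = 1.144, b = 0.813

Setting ∂/∂m … = 0 gives: 248·m + 30·b = 308;  30·m + 7·b = 40.
(Σx·x = 248, Σx = 30, Σ1 = 7, Σx·z = 308, Σz = 40.)
Eliminating b: 7·(row 1) − 30·(row 2) gives 836·m = 7·308 − 30·40 = 956, so m = 239/209.
Then b = (40 − 30·(239/209))/7 = 170/209.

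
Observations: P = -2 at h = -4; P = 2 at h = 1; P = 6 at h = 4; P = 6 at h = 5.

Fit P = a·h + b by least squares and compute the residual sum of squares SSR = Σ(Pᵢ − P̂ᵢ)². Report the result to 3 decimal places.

Setting ∂/∂a … = 0 gives: 58·a + 6·b = 64;  6·a + 4·b = 12.
(Σh·h = 58, Σh = 6, Σ1 = 4, Σh·P = 64, ΣP = 12.)
Eliminating b: 4·(row 1) − 6·(row 2) gives 196·a = 4·64 − 6·12 = 184, so a = 46/49.
Then b = (12 − 6·(46/49))/4 = 78/49.
Residuals: 8/49, -26/49, 32/49, -2/7; SSR = 40/49.

SSR = 0.816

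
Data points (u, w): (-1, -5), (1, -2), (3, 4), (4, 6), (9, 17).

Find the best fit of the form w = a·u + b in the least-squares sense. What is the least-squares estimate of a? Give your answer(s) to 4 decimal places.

a = 2.2535

Entries of AᵀA: Σu·u = 108, Σu = 16, Σ1 = 5.
Right-hand side: Σu·w = 192, Σw = 20.
AᵀA·[a, b]ᵀ = Aᵀw becomes [[108, 16]; [16, 5]]·[a, b]ᵀ = [192, 20]ᵀ.
Determinant 108·5 − 16² = 284.
a = (192·5 − 16·20)/284 = 160/71; b = (108·20 − 16·192)/284 = -228/71.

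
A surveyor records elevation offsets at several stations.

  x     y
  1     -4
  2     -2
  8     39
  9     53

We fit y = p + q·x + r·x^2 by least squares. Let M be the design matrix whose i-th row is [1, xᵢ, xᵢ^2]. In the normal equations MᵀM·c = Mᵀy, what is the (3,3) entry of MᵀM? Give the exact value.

Row 3 ↔ basis x^2, column 3 ↔ basis x^2, so (MᵀM)_{3,3} = Σᵢ (x^2)·(x^2) = (1)·(1) + (4)·(4) + (64)·(64) + (81)·(81) = 10674.

10674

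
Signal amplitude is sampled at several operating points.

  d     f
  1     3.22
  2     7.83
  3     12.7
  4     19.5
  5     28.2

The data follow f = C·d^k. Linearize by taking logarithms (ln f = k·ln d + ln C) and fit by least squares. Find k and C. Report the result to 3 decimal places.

Linearized form: ln f = k·ln d + ln C. From the 5 transformed points,
XᵀX = [[6.1995, 4.7875]; [4.7875, 5]], rhs = [13.7110, 12.0787]ᵀ  (here Σln d = 4.7875, Σ(ln d)² = 6.1995, Σln f = 12.0787, Σln d·ln f = 13.7110).
Solving (det = 8.0774): k = 1.32820, ln C = 1.14399, so C = exp(1.14399) = 3.13927.

k = 1.328, C = 3.139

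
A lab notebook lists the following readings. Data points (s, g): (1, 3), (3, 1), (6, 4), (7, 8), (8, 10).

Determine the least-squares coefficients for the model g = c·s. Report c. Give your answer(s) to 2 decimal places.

c = 1.04

The normal equations are: 159·c = 166.
c = 166/159 = 1.04403.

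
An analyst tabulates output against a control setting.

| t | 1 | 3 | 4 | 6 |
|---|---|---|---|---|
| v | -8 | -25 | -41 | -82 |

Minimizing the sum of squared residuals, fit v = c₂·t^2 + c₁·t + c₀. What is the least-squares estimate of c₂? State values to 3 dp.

Forming XᵀX = [[1634, 308, 62]; [308, 62, 14]; [62, 14, 4]] and Xᵀv = [-3841, -739, -156]ᵀ gives XᵀX·[c₂, c₁, c₀]ᵀ = Xᵀv.
Row-reducing yields c₂ = -2, c₁ = -11/13, c₀ = -131/26.

c₂ = -2.000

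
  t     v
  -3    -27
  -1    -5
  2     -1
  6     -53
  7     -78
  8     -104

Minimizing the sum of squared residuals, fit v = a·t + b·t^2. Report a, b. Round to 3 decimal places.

XᵀX·[a, b]ᵀ = Xᵀv reads: 163·a + 1051·b = -1612;  1051·a + 7891·b = -12638.
(Σt·t = 163, Σt·t^2 = 1051, Σt^2·t^2 = 7891, Σt·v = -1612, Σt^2·v = -12638.)
det = 163·7891 − 1051² = 181632.
a = ((-1612)·7891 − 1051·(-12638))/181632 = 281123/90816; b = (163·(-12638) − 1051·(-1612))/181632 = -182891/90816.

a = 3.096, b = -2.014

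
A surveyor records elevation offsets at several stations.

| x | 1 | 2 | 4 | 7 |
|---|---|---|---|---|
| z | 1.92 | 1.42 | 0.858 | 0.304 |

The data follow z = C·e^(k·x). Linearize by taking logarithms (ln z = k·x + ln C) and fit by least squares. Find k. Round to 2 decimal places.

With ln zᵢ as the transformed response and xᵢ as the regressor:
AᵀA = [[70.0000, 14.0000]; [14.0000, 4]], rhs = [-7.5941, -0.3409]ᵀ  (here Σx = 14.0000, Σ(x)² = 70.0000, Σln z = -0.3409, Σx·ln z = -7.5941).
Δ = 70.0000·4 − (14.0000)² = 84.0000; k = (-7.5941·4 − 14.0000·-0.3409)/84.0000 = -0.30481, ln C = (70.0000·-0.3409 − 14.0000·-7.5941)/84.0000 = 0.98160.

k = -0.30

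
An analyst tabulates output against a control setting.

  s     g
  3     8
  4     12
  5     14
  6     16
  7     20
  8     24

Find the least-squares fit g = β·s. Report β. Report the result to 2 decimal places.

β = 2.86

Sums needed: Σs·s = 199.
For Xᵀg: Σs·g = 570.
β = 570/199 = 2.86432.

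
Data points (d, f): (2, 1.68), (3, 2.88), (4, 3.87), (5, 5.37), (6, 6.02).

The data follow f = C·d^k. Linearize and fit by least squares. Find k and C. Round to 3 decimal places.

Linearized form: ln f = k·ln d + ln C. From the 5 transformed points,
Over the data: Σln d = 6.5793, Σ(ln d)² = 9.4099, Σln f = 6.4058, Σln d·ln f = 9.3193.
Normal system: [[9.4099, 6.5793]; [6.5793, 5]]·[k, ln C]ᵀ = [9.3193, 6.4058]ᵀ.
Δ = 9.4099·5 − (6.5793)² = 3.7630; k = (9.3193·5 − 6.5793·6.4058)/3.7630 = 1.18291, ln C = (9.4099·6.4058 − 6.5793·9.3193)/3.7630 = -0.27538, so C = exp(-0.27538) = 0.75929.

k = 1.183, C = 0.759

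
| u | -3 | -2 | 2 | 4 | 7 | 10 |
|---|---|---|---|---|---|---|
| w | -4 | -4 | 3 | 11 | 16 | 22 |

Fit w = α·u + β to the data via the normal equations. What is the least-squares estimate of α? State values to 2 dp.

α = 2.11

Sums needed: Σu·u = 182, Σu = 18, Σ1 = 6.
Right-hand side: Σu·w = 402, Σw = 44.
Normal equations: [[182, 18]; [18, 6]]·[α, β]ᵀ = [402, 44]ᵀ.
det = 182·6 − 18² = 768.
α = (402·6 − 18·44)/768 = 135/64; β = (182·44 − 18·402)/768 = 193/192.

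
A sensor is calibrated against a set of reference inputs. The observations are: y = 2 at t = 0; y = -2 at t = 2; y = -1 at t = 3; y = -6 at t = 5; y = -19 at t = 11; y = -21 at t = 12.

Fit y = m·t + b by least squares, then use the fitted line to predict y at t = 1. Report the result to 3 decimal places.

ŷ = 1.037

The normal system XᵀX·[m, b]ᵀ = Xᵀy is [[303, 33]; [33, 6]]·[m, b]ᵀ = [-498, -47]ᵀ.
Eliminating b: 6·(row 1) − 33·(row 2) gives 729·m = 6·(-498) − 33·(-47) = -1437, so m = -479/243.
Then b = ((-47) − 33·(-479/243))/6 = 731/243.
At t = 1: ŷ = (-479/243)·(1) + (731/243)·(1) = 28/27.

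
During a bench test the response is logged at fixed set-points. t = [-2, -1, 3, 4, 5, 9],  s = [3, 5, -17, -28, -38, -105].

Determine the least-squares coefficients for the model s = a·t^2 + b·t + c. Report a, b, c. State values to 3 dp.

a = -0.953, b = -3.244, c = 1.325

Compute the Gram sums: Σt^2·t^2 = 7540, Σt^2·t = 936, Σt^2 = 136, Σt·t = 136, Σt = 18, Σ1 = 6.
Right-hand side: Σt^2·s = -10039, Σt·s = -1309, Σs = -180.
AᵀA·[a, b, c]ᵀ = Aᵀs becomes [[7540, 936, 136]; [936, 136, 18]; [136, 18, 6]]·[a, b, c]ᵀ = [-10039, -1309, -180]ᵀ.
Inverting the 3×3 Gram matrix, [a, b, c]ᵀ = [-123909/130076, -211003/65038, 86171/65038]ᵀ.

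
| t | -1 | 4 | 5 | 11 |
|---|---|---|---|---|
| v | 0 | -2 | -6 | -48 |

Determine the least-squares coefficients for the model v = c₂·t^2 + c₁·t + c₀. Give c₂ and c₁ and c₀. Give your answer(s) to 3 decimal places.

From the data, Σt^2·t^2 = 15523, Σt^2·t = 1519, Σt^2 = 163, Σt·t = 163, Σt = 19, Σ1 = 4.
For Aᵀv: Σt^2·v = -5990, Σt·v = -566, Σv = -56.
Normal equations: [[15523, 1519, 163]; [1519, 163, 19]; [163, 19, 4]]·[c₂, c₁, c₀]ᵀ = [-5990, -566, -56]ᵀ.
Row-reducing yields c₂ = -858/1693, c₁ = 1802/1693, c₀ = 2702/1693.

c₂ = -0.507, c₁ = 1.064, c₀ = 1.596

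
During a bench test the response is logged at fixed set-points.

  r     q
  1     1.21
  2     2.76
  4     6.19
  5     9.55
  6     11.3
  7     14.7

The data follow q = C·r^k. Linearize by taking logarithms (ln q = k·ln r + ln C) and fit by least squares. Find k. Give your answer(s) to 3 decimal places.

k = 1.275

Taking logs, ln q = k·ln r + ln C, so regress ln q on ln r.
AᵀA = [[11.9895, 7.4265]; [7.4265, 6]], rhs = [16.4376, 10.3980]ᵀ  (here Σln r = 7.4265, Σ(ln r)² = 11.9895, Σln q = 10.3980, Σln r·ln q = 16.4376).
Solving (det = 16.7835): k = 1.27532, ln C = 0.15446.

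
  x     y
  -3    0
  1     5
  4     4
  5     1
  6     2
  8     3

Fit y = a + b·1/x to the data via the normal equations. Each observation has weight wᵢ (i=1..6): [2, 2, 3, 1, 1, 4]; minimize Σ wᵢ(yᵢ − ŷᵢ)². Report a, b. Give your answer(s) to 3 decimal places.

a = 2.041, b = 3.548

The normal equations are: 13·a + (59/20)·b = 37;  (59/20)·a + (127/50)·b = 451/30.
Determinant 13·(127/50) − (59/20)² = 9727/400.
a = (37·(127/50) − (59/20)·(451/30))/(9727/400) = 59558/29181; b = (13·(451/30) − (59/20)·37)/(9727/400) = 103540/29181.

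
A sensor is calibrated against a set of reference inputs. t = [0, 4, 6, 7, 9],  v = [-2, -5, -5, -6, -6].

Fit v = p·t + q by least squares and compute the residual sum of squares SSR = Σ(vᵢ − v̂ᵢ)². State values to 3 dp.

SSR = 1.197

The normal equations are: 182·p + 26·q = -146;  26·p + 5·q = -24.
(Σt·t = 182, Σt = 26, Σ1 = 5, Σt·v = -146, Σv = -24.)
det = 182·5 − 26² = 234.
p = ((-146)·5 − 26·(-24))/234 = -53/117; q = (182·(-24) − 26·(-146))/234 = -22/9.
Residuals: 4/9, -29/39, 19/117, -5/13, 61/117; SSR = 140/117.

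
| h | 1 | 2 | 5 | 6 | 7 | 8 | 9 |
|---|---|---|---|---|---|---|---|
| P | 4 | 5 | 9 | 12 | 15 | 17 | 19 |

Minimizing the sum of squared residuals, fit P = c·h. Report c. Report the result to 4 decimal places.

Setting ∂/∂c … = 0 gives: 260·c = 543.
Hence c = 543 / 260 ≈ 2.08846.

c = 2.0885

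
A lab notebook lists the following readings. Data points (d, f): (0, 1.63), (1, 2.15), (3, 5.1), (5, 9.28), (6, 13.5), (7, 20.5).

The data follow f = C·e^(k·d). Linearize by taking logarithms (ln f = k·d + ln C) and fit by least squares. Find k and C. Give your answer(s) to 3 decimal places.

k = 0.361, C = 1.594

Let Y = ln f. Fitting Y = k·d + ln C by least squares:
XᵀX = [[120.0000, 22.0000]; [22.0000, 6]], rhs = [53.5516, 10.7343]ᵀ  (here Σd = 22.0000, Σ(d)² = 120.0000, Σln f = 10.7343, Σd·ln f = 53.5516).
Slope k = (n·Σd·ln f − Σd·Σln f)/(n·Σ(d)² − (Σd)²) = (6·53.5516 − 22.0000·10.7343)/236.0000 = 0.36083; ln C = (Σln f − k·Σd)/n = 0.46600, so C = exp(0.46600) = 1.59361.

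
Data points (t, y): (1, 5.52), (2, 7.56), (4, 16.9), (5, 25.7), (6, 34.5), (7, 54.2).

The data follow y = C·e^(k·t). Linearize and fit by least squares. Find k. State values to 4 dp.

k = 0.3818

Linearized form: ln y = k·t + ln C. From the 6 transformed points,
Σt = 25.0000, Σ(t)² = 131.0000, Σln y = 17.3387, Σt·ln y = 82.4904.
Equations: 131.0000·k + 25.0000·ln C = 82.4904;  25.0000·k + 6·ln C = 17.3387.
Solving (det = 161.0000): k = 0.38183, ln C = 1.29882.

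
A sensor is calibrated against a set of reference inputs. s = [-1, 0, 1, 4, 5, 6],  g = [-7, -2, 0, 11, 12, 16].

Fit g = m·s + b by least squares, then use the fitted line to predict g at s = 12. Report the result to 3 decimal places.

Normal-equation sums: Σs·s = 79, Σs = 15, Σ1 = 6.
And Σs·g = 207, Σg = 30.
So AᵀA·[m, b]ᵀ = Aᵀg: [[79, 15]; [15, 6]]·[m, b]ᵀ = [207, 30]ᵀ.
Δ = 79·6 − 15² = 249.
m = (207·6 − 15·30)/249 = 264/83; b = (79·30 − 15·207)/249 = -245/83.
At s = 12: ĝ = (264/83)·(12) + (-245/83)·(1) = 2923/83.

ĝ = 35.217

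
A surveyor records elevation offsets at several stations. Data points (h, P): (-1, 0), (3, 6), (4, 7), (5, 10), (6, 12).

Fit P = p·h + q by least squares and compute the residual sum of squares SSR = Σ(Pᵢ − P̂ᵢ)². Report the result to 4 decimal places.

SSR = 1.7740

With design matrix M, MᵀM = [[87, 17]; [17, 5]] and MᵀP = [168, 35]ᵀ.
Eliminating q: 5·(row 1) − 17·(row 2) gives 146·p = 5·168 − 17·35 = 245, so p = 245/146.
Then q = (35 − 17·(245/146))/5 = 189/146.
Residuals: 28/73, -24/73, -147/146, 23/73, 93/146; SSR = 259/146.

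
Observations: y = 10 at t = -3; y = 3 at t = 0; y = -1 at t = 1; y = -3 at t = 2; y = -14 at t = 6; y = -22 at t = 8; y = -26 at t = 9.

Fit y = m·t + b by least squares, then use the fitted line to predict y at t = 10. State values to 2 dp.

ŷ = -27.63

AᵀA·[m, b]ᵀ = Aᵀy reads: 195·m + 23·b = -531;  23·m + 7·b = -53.
(Σt·t = 195, Σt = 23, Σ1 = 7, Σt·y = -531, Σy = -53.)
Eliminating b: 7·(row 1) − 23·(row 2) gives 836·m = 7·(-531) − 23·(-53) = -2498, so m = -1249/418.
Then b = ((-53) − 23·(-1249/418))/7 = 939/418.
At t = 10: ŷ = (-1249/418)·(10) + (939/418)·(1) = -11551/418.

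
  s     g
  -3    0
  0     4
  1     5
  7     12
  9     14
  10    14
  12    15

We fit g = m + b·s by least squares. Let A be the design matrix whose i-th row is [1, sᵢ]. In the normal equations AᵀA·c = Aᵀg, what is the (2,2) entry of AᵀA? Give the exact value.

384

Row 2 ↔ basis s, column 2 ↔ basis s, so (AᵀA)_{2,2} = Σᵢ (s)·(s) = (-3)·(-3) + (0)·(0) + (1)·(1) + (7)·(7) + (9)·(9) + (10)·(10) + (12)·(12) = 384.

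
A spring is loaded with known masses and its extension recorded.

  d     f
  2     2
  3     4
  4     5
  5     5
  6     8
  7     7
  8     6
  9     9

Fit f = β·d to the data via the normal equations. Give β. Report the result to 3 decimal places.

Forming XᵀX = [[284]] and Xᵀf = [287]ᵀ gives XᵀX·[β]ᵀ = Xᵀf.
Hence β = 287 / 284 ≈ 1.01056.

β = 1.011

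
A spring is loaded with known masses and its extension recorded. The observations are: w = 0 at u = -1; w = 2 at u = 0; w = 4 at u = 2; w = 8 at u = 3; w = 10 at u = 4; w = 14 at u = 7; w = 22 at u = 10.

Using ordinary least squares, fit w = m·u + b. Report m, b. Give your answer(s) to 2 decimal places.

m = 1.96, b = 1.58

Normal-equation sums: Σu·u = 179, Σu = 25, Σ1 = 7.
For Mᵀw: Σu·w = 390, Σw = 60.
Normal equations: [[179, 25]; [25, 7]]·[m, b]ᵀ = [390, 60]ᵀ.
Eliminating b: 7·(row 1) − 25·(row 2) gives 628·m = 7·390 − 25·60 = 1230, so m = 615/314.
Then b = (60 − 25·(615/314))/7 = 495/314.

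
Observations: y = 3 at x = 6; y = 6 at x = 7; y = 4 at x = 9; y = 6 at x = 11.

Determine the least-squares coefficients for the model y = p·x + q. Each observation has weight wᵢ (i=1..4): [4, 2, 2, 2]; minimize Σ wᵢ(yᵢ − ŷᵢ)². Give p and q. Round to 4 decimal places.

p = 0.4468, q = 0.9149

Normal-equation sums: Σwᵢ·x·x = 646, Σwᵢ·x = 78, Σwᵢ·1 = 10.
And Σwᵢ·x·y = 360, Σwᵢ·y = 44.
det = 646·10 − 78² = 376.
p = (360·10 − 78·44)/376 = 21/47; q = (646·44 − 78·360)/376 = 43/47.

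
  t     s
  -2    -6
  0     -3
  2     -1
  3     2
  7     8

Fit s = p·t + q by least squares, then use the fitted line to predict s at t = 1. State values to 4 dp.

From the data, Σt·t = 66, Σt = 10, Σ1 = 5.
Moment sums: Σt·s = 72, Σs = 0.
det = 66·5 − 10² = 230.
p = (72·5 − 10·0)/230 = 36/23; q = (66·0 − 10·72)/230 = -72/23.
At t = 1: ŝ = (36/23)·(1) + (-72/23)·(1) = -36/23.

ŝ = -1.5652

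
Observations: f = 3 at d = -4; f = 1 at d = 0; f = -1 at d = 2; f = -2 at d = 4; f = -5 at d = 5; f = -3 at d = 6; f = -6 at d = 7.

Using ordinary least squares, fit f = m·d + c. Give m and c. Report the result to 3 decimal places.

Entries of AᵀA: Σd·d = 146, Σd = 20, Σ1 = 7.
And Σd·f = -107, Σf = -13.
So AᵀA·[m, c]ᵀ = Aᵀf: [[146, 20]; [20, 7]]·[m, c]ᵀ = [-107, -13]ᵀ.
Eliminating c: 7·(row 1) − 20·(row 2) gives 622·m = 7·(-107) − 20·(-13) = -489, so m = -489/622.
Then c = ((-13) − 20·(-489/622))/7 = 121/311.

m = -0.786, c = 0.389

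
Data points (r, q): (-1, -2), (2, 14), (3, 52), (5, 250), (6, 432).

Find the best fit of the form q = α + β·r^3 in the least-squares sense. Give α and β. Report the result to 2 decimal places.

α = -1.29, β = 2.01

Forming MᵀM = [[5, 375]; [375, 63075]] and Mᵀq = [746, 126080]ᵀ gives MᵀM·[α, β]ᵀ = Mᵀq.
Eliminating β: 63075·(row 1) − 375·(row 2) gives 174750·α = 63075·746 − 375·126080 = -226050, so α = -1507/1165.
Then β = (126080 − 375·(-1507/1165))/63075 = 7013/3495.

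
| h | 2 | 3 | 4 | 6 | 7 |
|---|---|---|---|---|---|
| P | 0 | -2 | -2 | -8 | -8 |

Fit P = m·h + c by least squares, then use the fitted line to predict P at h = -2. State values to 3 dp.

P̂ = 7.163

The normal equations are: 114·m + 22·c = -118;  22·m + 5·c = -20.
(Σh·h = 114, Σh = 22, Σ1 = 5, Σh·P = -118, ΣP = -20.)
Determinant 114·5 − 22² = 86.
m = ((-118)·5 − 22·(-20))/86 = -75/43; c = (114·(-20) − 22·(-118))/86 = 158/43.
At h = -2: P̂ = (-75/43)·(-2) + (158/43)·(1) = 308/43.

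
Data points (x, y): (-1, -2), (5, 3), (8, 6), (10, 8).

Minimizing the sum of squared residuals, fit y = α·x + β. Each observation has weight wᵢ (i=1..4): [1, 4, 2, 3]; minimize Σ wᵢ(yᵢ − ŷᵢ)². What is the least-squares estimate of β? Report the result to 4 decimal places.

β = -1.4423

Normal-equation sums: Σwᵢ·x·x = 529, Σwᵢ·x = 65, Σwᵢ·1 = 10.
And Σwᵢ·x·y = 398, Σwᵢ·y = 46.
Eliminating β: 10·(row 1) − 65·(row 2) gives 1065·α = 10·398 − 65·46 = 990, so α = 66/71.
Then β = (46 − 65·(66/71))/10 = -512/355.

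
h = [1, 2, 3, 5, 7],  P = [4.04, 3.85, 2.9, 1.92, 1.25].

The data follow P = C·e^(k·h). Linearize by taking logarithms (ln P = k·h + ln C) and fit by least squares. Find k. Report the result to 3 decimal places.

Taking logs, ln P = k·h + ln C, so regress ln P on h.
XᵀX = [[88.0000, 18.0000]; [18.0000, 5]], rhs = [12.1102, 4.6845]ᵀ  (here Σh = 18.0000, Σ(h)² = 88.0000, Σln P = 4.6845, Σh·ln P = 12.1102).
Slope k = (n·Σh·ln P − Σh·Σln P)/(n·Σ(h)² − (Σh)²) = (5·12.1102 − 18.0000·4.6845)/116.0000 = -0.20492; ln C = (Σln P − k·Σh)/n = 1.67459.

k = -0.205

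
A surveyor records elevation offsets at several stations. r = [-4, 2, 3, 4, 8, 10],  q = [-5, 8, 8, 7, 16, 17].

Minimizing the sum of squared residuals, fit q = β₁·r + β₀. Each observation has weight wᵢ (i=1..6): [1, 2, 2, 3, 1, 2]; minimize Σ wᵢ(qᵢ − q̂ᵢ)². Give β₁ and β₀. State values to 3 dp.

β₁ = 1.498, β₀ = 2.643

Normal-equation sums: Σwᵢ·r·r = 354, Σwᵢ·r = 46, Σwᵢ·1 = 11.
And Σwᵢ·r·q = 652, Σwᵢ·q = 98.
Normal equations: [[354, 46]; [46, 11]]·[β₁, β₀]ᵀ = [652, 98]ᵀ.
Eliminating β₀: 11·(row 1) − 46·(row 2) gives 1778·β₁ = 11·652 − 46·98 = 2664, so β₁ = 1332/889.
Then β₀ = (98 − 46·(1332/889))/11 = 2350/889.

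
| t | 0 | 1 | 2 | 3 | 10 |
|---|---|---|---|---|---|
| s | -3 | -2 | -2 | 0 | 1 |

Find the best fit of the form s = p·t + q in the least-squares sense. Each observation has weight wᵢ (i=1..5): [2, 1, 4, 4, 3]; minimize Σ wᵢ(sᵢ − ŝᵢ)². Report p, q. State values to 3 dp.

p = 0.355, q = -2.222

With design matrix X, XᵀWX = [[353, 51]; [51, 14]] and XᵀWs = [12, -13]ᵀ.
Determinant 353·14 − 51² = 2341.
p = (12·14 − 51·(-13))/2341 = 831/2341; q = (353·(-13) − 51·12)/2341 = -5201/2341.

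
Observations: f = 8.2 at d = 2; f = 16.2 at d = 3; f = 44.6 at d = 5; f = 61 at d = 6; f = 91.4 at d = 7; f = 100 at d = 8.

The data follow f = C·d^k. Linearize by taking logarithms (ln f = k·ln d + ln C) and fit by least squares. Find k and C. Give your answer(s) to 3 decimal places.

With ln fᵢ as the transformed response and ln dᵢ as the regressor:
Over the data: Σln d = 9.2183, Σ(ln d)² = 15.5987, Σln f = 21.9182, Σln d·ln f = 36.3585.
Normal system: [[15.5987, 9.2183]; [9.2183, 6]]·[k, ln C]ᵀ = [36.3585, 21.9182]ᵀ.
Solving (det = 8.6152): k = 1.86907, ln C = 0.78142, so C = exp(0.78142) = 2.18457.

k = 1.869, C = 2.185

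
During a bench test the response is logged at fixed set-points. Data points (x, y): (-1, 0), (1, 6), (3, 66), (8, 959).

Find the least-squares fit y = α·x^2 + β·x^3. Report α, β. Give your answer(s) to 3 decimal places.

α = 2.747, β = 1.530

Forming MᵀM = [[4179, 33011]; [33011, 262875]] and Mᵀy = [61976, 492796]ᵀ gives MᵀM·[α, β]ᵀ = Mᵀy.
Eliminating β: 262875·(row 1) − 33011·(row 2) gives 8828504·α = 262875·61976 − 33011·492796 = 24252244, so α = 6063061/2207126.
Then β = (492796 − 33011·(6063061/2207126))/262875 = 3376187/2207126.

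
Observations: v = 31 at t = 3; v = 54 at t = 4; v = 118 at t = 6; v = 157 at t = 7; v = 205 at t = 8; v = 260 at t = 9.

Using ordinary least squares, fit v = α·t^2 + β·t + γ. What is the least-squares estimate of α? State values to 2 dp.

α = 3.16

The normal equations are: 14691·α + 1891·β + 255·γ = 47264;  1891·α + 255·β + 37·γ = 6096;  255·α + 37·β + 6·γ = 825.
Row-reducing yields α = 2657/840, β = 11/280, γ = 1187/420.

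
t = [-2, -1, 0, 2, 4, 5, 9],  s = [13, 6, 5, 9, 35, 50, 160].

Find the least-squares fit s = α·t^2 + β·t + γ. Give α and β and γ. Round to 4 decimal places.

α = 1.9943, β = -0.5954, γ = 3.8392

Compute the Gram sums: Σt^2·t^2 = 7475, Σt^2·t = 917, Σt^2 = 131, Σt·t = 131, Σt = 17, Σ1 = 7.
For Aᵀs: Σt^2·s = 14864, Σt·s = 1816, Σs = 278.
Normal equations: [[7475, 917, 131]; [917, 131, 17]; [131, 17, 7]]·[α, β, γ]ᵀ = [14864, 1816, 278]ᵀ.
Solving the 3×3 system (Gaussian elimination) gives α = 160613/80538, β = -47951/80538, γ = 51534/13423.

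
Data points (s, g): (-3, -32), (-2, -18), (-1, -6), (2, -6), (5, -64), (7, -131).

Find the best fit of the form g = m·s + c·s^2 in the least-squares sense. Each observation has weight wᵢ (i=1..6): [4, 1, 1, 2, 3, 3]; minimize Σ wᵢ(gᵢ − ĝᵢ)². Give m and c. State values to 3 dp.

AᵀWA·[m, c]ᵀ = AᵀWg reads: 271·m + 1303·c = -3309;  1303·m + 9451·c = -25335.
(Σwᵢ·s·s = 271, Σwᵢ·s·s^2 = 1303, Σwᵢ·s^2·s^2 = 9451, Σwᵢ·s·g = -3309, Σwᵢ·s^2·g = -25335.)
Determinant 271·9451 − 1303² = 863412.
m = ((-3309)·9451 − 1303·(-25335))/863412 = 289691/143902; c = (271·(-25335) − 1303·(-3309))/863412 = -425693/143902.

m = 2.013, c = -2.958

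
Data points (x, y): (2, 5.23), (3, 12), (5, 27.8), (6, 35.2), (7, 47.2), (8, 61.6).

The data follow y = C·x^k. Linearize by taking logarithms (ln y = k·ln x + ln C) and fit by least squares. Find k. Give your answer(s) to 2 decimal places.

With ln yᵢ as the transformed response and ln xᵢ as the regressor:
Σln x = 9.2183, Σ(ln x)² = 15.5987, Σln y = 19.0005, Σln x·ln y = 31.6777.
Normal system: [[15.5987, 9.2183]; [9.2183, 6]]·[k, ln C]ᵀ = [31.6777, 19.0005]ᵀ.
Δ = 15.5987·6 − (9.2183)² = 8.6152; k = (31.6777·6 − 9.2183·19.0005)/8.6152 = 1.73111, ln C = (15.5987·19.0005 − 9.2183·31.6777)/8.6152 = 0.50709.

k = 1.73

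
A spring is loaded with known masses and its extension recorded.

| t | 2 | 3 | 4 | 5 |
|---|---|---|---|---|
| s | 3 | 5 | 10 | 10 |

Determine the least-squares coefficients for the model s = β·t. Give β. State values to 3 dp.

β = 2.056

Forming MᵀM = [[54]] and Mᵀs = [111]ᵀ gives MᵀM·[β]ᵀ = Mᵀs.
Hence β = 111 / 54 ≈ 2.05556.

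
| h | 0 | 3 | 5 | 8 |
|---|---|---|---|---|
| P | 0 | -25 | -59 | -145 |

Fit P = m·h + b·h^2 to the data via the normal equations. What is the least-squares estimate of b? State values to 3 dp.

b = -2.024

Normal-equation sums: Σh·h = 98, Σh·h^2 = 664, Σh^2·h^2 = 4802.
For AᵀP: Σh·P = -1530, Σh^2·P = -10980.
Determinant 98·4802 − 664² = 29700.
m = ((-1530)·4802 − 664·(-10980))/29700 = -313/165; b = (98·(-10980) − 664·(-1530))/29700 = -334/165.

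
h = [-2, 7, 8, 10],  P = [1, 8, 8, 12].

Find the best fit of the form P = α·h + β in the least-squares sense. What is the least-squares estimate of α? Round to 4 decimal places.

α = 0.8407

The normal system XᵀX·[α, β]ᵀ = XᵀP is [[217, 23]; [23, 4]]·[α, β]ᵀ = [238, 29]ᵀ.
Eliminating β: 4·(row 1) − 23·(row 2) gives 339·α = 4·238 − 23·29 = 285, so α = 95/113.
Then β = (29 − 23·(95/113))/4 = 273/113.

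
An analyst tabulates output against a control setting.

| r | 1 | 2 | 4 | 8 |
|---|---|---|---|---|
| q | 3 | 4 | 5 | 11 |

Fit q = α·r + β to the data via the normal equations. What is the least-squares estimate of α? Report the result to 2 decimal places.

Setting ∂/∂α … = 0 gives: 85·α + 15·β = 119;  15·α + 4·β = 23.
(Σr·r = 85, Σr = 15, Σ1 = 4, Σr·q = 119, Σq = 23.)
Δ = 85·4 − 15² = 115.
α = (119·4 − 15·23)/115 = 131/115; β = (85·23 − 15·119)/115 = 34/23.

α = 1.14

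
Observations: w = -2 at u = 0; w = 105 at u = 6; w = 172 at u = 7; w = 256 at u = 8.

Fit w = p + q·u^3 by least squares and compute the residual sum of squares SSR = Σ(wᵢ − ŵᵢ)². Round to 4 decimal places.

SSR = 4.3896

Forming XᵀX = [[4, 1071]; [1071, 426449]] and Xᵀw = [531, 212748]ᵀ gives XᵀX·[p, q]ᵀ = Xᵀw.
Eliminating q: 426449·(row 1) − 1071·(row 2) gives 558755·p = 426449·531 − 1071·212748 = -1408689, so p = -1408689/558755.
Then q = (212748 − 1071·(-1408689/558755))/426449 = 282291/558755.
Residuals: 291179/558755, -896892/558755, 688736/558755, -83023/558755; SSR = 2452686/558755.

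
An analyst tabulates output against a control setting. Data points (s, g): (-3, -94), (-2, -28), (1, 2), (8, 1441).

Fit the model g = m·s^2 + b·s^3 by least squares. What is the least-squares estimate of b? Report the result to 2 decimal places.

b = 2.99

Setting ∂/∂m … = 0 gives: 4194·m + 32494·b = 91268;  32494·m + 262938·b = 740556.
Δ = 4194·262938 − 32494² = 46901936.
m = (91268·262938 − 32494·740556)/46901936 = -4112580/2931371; b = (4194·740556 − 32494·91268)/46901936 = 8764342/2931371.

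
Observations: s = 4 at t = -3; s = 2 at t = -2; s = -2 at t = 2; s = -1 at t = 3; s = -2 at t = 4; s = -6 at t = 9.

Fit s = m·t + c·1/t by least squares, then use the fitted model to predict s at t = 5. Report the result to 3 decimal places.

ŝ = -3.395

Forming MᵀM = [[123, 6]; [6, 1033/1296]] and Mᵀs = [-85, -29/6]ᵀ gives MᵀM·[m, c]ᵀ = Mᵀs.
Determinant 123·(1033/1296) − 6² = 26801/432.
m = ((-85)·(1033/1296) − 6·(-29/6))/(26801/432) = -50221/80403; c = (123·(-29/6) − 6·(-85))/(26801/432) = -36504/26801.
At t = 5: ŝ = (-50221/80403)·(5) + (-36504/26801)·(1/5) = -1365037/402015.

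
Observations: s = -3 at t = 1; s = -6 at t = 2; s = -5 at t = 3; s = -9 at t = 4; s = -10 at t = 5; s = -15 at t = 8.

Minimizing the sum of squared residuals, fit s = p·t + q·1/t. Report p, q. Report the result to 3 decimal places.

Normal-equation sums: Σt·t = 119, Σt·1/t = 6, Σ1/t·1/t = 21301/14400.
For Xᵀs: Σt·s = -236, Σ1/t·s = -331/24.
XᵀX·[p, q]ᵀ = Xᵀs becomes [[119, 6]; [6, 21301/14400]]·[p, q]ᵀ = [-236, -331/24]ᵀ.
Δ = 119·(21301/14400) − 6² = 2016419/14400.
p = ((-236)·(21301/14400) − 6·(-331/24))/(2016419/14400) = -3835436/2016419; q = (119·(-331/24) − 6·(-236))/(2016419/14400) = -3243000/2016419.

p = -1.902, q = -1.608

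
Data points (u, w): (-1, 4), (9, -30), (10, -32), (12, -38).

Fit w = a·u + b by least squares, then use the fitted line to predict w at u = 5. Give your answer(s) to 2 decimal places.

ŵ = -15.83

Normal-equation sums: Σu·u = 326, Σu = 30, Σ1 = 4.
Right-hand side: Σu·w = -1050, Σw = -96.
XᵀX·[a, b]ᵀ = Xᵀw becomes [[326, 30]; [30, 4]]·[a, b]ᵀ = [-1050, -96]ᵀ.
det = 326·4 − 30² = 404.
a = ((-1050)·4 − 30·(-96))/404 = -330/101; b = (326·(-96) − 30·(-1050))/404 = 51/101.
At u = 5: ŵ = (-330/101)·(5) + (51/101)·(1) = -1599/101.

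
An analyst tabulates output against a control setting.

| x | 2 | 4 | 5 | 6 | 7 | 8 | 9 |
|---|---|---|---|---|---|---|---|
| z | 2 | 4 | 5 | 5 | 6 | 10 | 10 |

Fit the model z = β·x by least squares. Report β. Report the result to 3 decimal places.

β = 1.044

Normal-equation sums: Σx·x = 275.
Moment sums: Σx·z = 287.
MᵀM·[β]ᵀ = Mᵀz becomes [[275]]·[β]ᵀ = [287]ᵀ.
Hence β = 287 / 275 ≈ 1.04364.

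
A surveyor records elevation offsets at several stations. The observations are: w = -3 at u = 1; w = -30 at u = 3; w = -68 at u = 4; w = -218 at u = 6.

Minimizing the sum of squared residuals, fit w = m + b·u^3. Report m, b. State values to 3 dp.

Entries of MᵀM: Σ1 = 4, Σu^3 = 308, Σu^3·u^3 = 51482.
For Mᵀw: Σw = -319, Σu^3·w = -52253.
So MᵀM·[m, b]ᵀ = Mᵀw: [[4, 308]; [308, 51482]]·[m, b]ᵀ = [-319, -52253]ᵀ.
det = 4·51482 − 308² = 111064.
m = ((-319)·51482 − 308·(-52253))/111064 = -164417/55532; b = (4·(-52253) − 308·(-319))/111064 = -13845/13883.

m = -2.961, b = -0.997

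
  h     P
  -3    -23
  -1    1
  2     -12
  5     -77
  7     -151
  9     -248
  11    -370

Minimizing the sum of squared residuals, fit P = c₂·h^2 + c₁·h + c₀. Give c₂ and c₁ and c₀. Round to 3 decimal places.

With design matrix X, XᵀX = [[24326, 2508, 290]; [2508, 290, 30]; [290, 30, 7]] and XᵀP = [-74436, -7700, -880]ᵀ.
Solving the 3×3 system (Gaussian elimination) gives c₂ = -2031170/677033, c₁ = -13606/16513, c₀ = 1426520/677033.

c₂ = -3.000, c₁ = -0.824, c₀ = 2.107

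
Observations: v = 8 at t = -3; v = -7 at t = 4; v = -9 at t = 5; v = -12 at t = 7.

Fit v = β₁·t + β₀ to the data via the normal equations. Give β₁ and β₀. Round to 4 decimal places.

β₁ = -2.0441, β₀ = 1.6432

Compute the Gram sums: Σt·t = 99, Σt = 13, Σ1 = 4.
And Σt·v = -181, Σv = -20.
Normal equations: [[99, 13]; [13, 4]]·[β₁, β₀]ᵀ = [-181, -20]ᵀ.
Determinant 99·4 − 13² = 227.
β₁ = ((-181)·4 − 13·(-20))/227 = -464/227; β₀ = (99·(-20) − 13·(-181))/227 = 373/227.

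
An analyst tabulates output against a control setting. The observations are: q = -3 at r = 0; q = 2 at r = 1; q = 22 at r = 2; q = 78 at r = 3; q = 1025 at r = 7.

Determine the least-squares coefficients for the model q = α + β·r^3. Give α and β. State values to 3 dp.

Entries of AᵀA: Σ1 = 5, Σr^3 = 379, Σr^3·r^3 = 118443.
For Aᵀq: Σq = 1124, Σr^3·q = 353859.
Normal equations: [[5, 379]; [379, 118443]]·[α, β]ᵀ = [1124, 353859]ᵀ.
det = 5·118443 − 379² = 448574.
α = (1124·118443 − 379·353859)/448574 = -982629/448574; β = (5·353859 − 379·1124)/448574 = 1343299/448574.

α = -2.191, β = 2.995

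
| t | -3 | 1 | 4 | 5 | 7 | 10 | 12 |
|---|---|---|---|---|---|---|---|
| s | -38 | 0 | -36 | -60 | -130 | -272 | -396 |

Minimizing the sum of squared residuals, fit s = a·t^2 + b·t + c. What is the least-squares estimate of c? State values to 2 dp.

From the data, Σt^2·t^2 = 34100, Σt^2·t = 3234, Σt^2 = 344, Σt·t = 344, Σt = 36, Σ1 = 7.
And Σt^2·s = -93012, Σt·s = -8712, Σs = -932.
So XᵀX·[a, b, c]ᵀ = Xᵀs: [[34100, 3234, 344]; [3234, 344, 36]; [344, 36, 7]]·[a, b, c]ᵀ = [-93012, -8712, -932]ᵀ.
Solving the 3×3 system (Gaussian elimination) gives a = -3078628/1025009, b = 3102702/1025009, c = -1136804/1025009.

c = -1.11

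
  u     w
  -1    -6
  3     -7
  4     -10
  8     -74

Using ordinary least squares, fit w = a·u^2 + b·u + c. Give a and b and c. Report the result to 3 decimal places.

The normal system MᵀM·[a, b, c]ᵀ = Mᵀw is [[4434, 602, 90]; [602, 90, 14]; [90, 14, 4]]·[a, b, c]ᵀ = [-4965, -647, -97]ᵀ.
Row-reducing yields a = -63/40, b = 141/40, c = -23/20.

a = -1.575, b = 3.525, c = -1.150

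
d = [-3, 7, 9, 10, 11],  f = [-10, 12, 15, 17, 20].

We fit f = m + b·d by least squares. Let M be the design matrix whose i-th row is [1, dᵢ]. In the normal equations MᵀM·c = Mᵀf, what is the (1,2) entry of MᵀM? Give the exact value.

34

Row 1 ↔ basis 1, column 2 ↔ basis d, so (MᵀM)_{1,2} = Σᵢ d = (1)·(-3) + (1)·(7) + (1)·(9) + (1)·(10) + (1)·(11) = 34.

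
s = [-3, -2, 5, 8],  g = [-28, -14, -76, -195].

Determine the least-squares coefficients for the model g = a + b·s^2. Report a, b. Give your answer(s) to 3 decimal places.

Entries of AᵀA: Σ1 = 4, Σs^2 = 102, Σs^2·s^2 = 4818.
For Aᵀg: Σg = -313, Σs^2·g = -14688.
AᵀA·[a, b]ᵀ = Aᵀg becomes [[4, 102]; [102, 4818]]·[a, b]ᵀ = [-313, -14688]ᵀ.
Eliminating b: 4818·(row 1) − 102·(row 2) gives 8868·a = 4818·(-313) − 102·(-14688) = -9858, so a = -1643/1478.
Then b = ((-14688) − 102·(-1643/1478))/4818 = -4471/1478.

a = -1.112, b = -3.025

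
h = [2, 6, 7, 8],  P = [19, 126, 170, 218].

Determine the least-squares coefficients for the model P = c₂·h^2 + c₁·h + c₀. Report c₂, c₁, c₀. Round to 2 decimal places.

c₂ = 3.17, c₁ = 1.49, c₀ = 3.29

From the data, Σh^2·h^2 = 7809, Σh^2·h = 1079, Σh^2 = 153, Σh·h = 153, Σh = 23, Σ1 = 4.
For XᵀP: Σh^2·P = 26894, Σh·P = 3728, ΣP = 533.
XᵀX·[c₂, c₁, c₀]ᵀ = XᵀP becomes [[7809, 1079, 153]; [1079, 153, 23]; [153, 23, 4]]·[c₂, c₁, c₀]ᵀ = [26894, 3728, 533]ᵀ.
Solving the 3×3 system (Gaussian elimination) gives c₂ = 5725/1804, c₁ = 2689/1804, c₀ = 135/41.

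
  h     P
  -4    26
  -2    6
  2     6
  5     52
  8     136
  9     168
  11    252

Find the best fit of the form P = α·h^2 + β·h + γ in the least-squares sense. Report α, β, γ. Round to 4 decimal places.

Compute the Gram sums: Σh^2·h^2 = 26211, Σh^2·h = 2633, Σh^2 = 315, Σh·h = 315, Σh = 29, Σ1 = 7.
And Σh^2·P = 54568, Σh·P = 5528, ΣP = 646.
Row-reducing yields α = 1033717/509002, β = 404153/509002, γ = -609000/254501.

α = 2.0309, β = 0.7940, γ = -2.3929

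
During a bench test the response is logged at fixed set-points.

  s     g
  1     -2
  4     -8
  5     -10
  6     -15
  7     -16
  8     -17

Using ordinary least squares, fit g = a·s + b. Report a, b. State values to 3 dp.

The normal system XᵀX·[a, b]ᵀ = Xᵀg is [[191, 31]; [31, 6]]·[a, b]ᵀ = [-422, -68]ᵀ.
Δ = 191·6 − 31² = 185.
a = ((-422)·6 − 31·(-68))/185 = -424/185; b = (191·(-68) − 31·(-422))/185 = 94/185.

a = -2.292, b = 0.508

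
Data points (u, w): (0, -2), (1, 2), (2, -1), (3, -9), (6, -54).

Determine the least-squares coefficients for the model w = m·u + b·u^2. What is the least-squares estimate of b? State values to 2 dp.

b = -2.08

Normal-equation sums: Σu·u = 50, Σu·u^2 = 252, Σu^2·u^2 = 1394.
Moment sums: Σu·w = -351, Σu^2·w = -2027.
MᵀM·[m, b]ᵀ = Mᵀw becomes [[50, 252]; [252, 1394]]·[m, b]ᵀ = [-351, -2027]ᵀ.
Eliminating b: 1394·(row 1) − 252·(row 2) gives 6196·m = 1394·(-351) − 252·(-2027) = 21510, so m = 10755/3098.
Then b = ((-2027) − 252·(10755/3098))/1394 = -6449/3098.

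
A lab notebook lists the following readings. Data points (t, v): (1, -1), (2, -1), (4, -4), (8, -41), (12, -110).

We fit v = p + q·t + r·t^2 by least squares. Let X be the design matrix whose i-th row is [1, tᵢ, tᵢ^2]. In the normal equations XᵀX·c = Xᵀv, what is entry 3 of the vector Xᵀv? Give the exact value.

Entry 3 ↔ basis t^2, so (Xᵀv)_{3} = Σᵢ (t^2)·vᵢ = (1)·(-1) + (4)·(-1) + (16)·(-4) + (64)·(-41) + (144)·(-110) = -18533.

-18533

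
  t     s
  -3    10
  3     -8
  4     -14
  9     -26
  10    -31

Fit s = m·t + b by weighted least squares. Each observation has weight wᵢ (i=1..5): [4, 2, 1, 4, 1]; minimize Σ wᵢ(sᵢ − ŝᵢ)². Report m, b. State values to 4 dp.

m = -3.0411, b = 0.7340

Normal-equation sums: Σwᵢ·t·t = 494, Σwᵢ·t = 44, Σwᵢ·1 = 12.
Right-hand side: Σwᵢ·t·s = -1470, Σwᵢ·s = -125.
So AᵀWA·[m, b]ᵀ = AᵀWs: [[494, 44]; [44, 12]]·[m, b]ᵀ = [-1470, -125]ᵀ.
Eliminating b: 12·(row 1) − 44·(row 2) gives 3992·m = 12·(-1470) − 44·(-125) = -12140, so m = -3035/998.
Then b = ((-125) − 44·(-3035/998))/12 = 1465/1996.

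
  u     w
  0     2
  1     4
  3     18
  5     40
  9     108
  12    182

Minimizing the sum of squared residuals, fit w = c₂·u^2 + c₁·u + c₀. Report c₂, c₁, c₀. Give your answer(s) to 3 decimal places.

From the data, Σu^2·u^2 = 28004, Σu^2·u = 2610, Σu^2 = 260, Σu·u = 260, Σu = 30, Σ1 = 6.
Moment sums: Σu^2·w = 36122, Σu·w = 3414, Σw = 354.
Normal equations: [[28004, 2610, 260]; [2610, 260, 30]; [260, 30, 6]]·[c₂, c₁, c₀]ᵀ = [36122, 3414, 354]ᵀ.
Inverting the 3×3 Gram matrix, [c₂, c₁, c₀]ᵀ = [19857/18751, 218817/93755, 27022/18751]ᵀ.

c₂ = 1.059, c₁ = 2.334, c₀ = 1.441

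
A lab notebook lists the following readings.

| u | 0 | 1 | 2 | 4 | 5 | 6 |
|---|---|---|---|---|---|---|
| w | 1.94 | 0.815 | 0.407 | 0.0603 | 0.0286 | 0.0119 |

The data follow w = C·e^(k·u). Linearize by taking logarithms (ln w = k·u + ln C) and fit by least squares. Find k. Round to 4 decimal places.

k = -0.8532

With ln wᵢ as the transformed response and uᵢ as the regressor:
AᵀA = [[82.0000, 18.0000]; [18.0000, 6]], rhs = [-57.5952, -11.2348]ᵀ  (here Σu = 18.0000, Σ(u)² = 82.0000, Σln w = -11.2348, Σu·ln w = -57.5952).
Solving (det = 168.0000): k = -0.85324, ln C = 0.68726.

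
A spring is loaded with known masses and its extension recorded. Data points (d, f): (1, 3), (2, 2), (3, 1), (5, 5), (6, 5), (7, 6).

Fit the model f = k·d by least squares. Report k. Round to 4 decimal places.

Compute the Gram sums: Σd·d = 124.
For Xᵀf: Σd·f = 107.
So XᵀX·[k]ᵀ = Xᵀf: [[124]]·[k]ᵀ = [107]ᵀ.
k = 107/124 = 0.862903.

k = 0.8629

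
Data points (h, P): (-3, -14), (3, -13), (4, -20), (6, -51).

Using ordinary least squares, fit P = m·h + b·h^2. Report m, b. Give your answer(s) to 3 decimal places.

m = 0.367, b = -1.460

With design matrix A, AᵀA = [[70, 280]; [280, 1714]] and AᵀP = [-383, -2399]ᵀ.
Determinant 70·1714 − 280² = 41580.
m = ((-383)·1714 − 280·(-2399))/41580 = 2543/6930; b = (70·(-2399) − 280·(-383))/41580 = -289/198.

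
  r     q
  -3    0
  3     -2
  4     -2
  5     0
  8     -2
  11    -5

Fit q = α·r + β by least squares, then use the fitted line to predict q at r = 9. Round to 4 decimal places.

q̂ = -3.1206

Compute the Gram sums: Σr·r = 244, Σr = 28, Σ1 = 6.
For Aᵀq: Σr·q = -85, Σq = -11.
AᵀA·[α, β]ᵀ = Aᵀq becomes [[244, 28]; [28, 6]]·[α, β]ᵀ = [-85, -11]ᵀ.
Eliminating β: 6·(row 1) − 28·(row 2) gives 680·α = 6·(-85) − 28·(-11) = -202, so α = -101/340.
Then β = ((-11) − 28·(-101/340))/6 = -38/85.
At r = 9: q̂ = (-101/340)·(9) + (-38/85)·(1) = -1061/340.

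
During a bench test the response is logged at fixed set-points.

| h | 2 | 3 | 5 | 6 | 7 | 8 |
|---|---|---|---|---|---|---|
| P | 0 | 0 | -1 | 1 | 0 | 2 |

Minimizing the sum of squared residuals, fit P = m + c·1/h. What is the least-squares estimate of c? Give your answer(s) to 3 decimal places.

Normal-equation sums: Σ1 = 6, Σ1/h = 411/280, Σ1/h·1/h = 328049/705600.
Moment sums: ΣP = 2, Σ1/h·P = 13/60.
Determinant 6·(328049/705600) − (411/280)² = 29867/47040.
m = (2·(328049/705600) − (411/280)·(13/60))/(29867/47040) = 431692/448005; c = (6·(13/60) − (411/280)·2)/(29867/47040) = -76944/29867.

c = -2.576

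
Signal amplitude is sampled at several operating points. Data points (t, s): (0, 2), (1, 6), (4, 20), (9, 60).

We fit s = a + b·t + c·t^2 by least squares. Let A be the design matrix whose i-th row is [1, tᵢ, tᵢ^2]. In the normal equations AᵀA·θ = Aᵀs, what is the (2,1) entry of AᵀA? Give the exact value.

14

Row 2 ↔ basis t, column 1 ↔ basis 1, so (AᵀA)_{2,1} = Σᵢ t = (0)·(1) + (1)·(1) + (4)·(1) + (9)·(1) = 14.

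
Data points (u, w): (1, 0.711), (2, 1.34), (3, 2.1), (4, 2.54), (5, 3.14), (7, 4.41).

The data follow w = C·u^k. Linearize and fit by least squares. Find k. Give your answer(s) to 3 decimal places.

Linearized form: ln w = k·ln u + ln C. From the 6 transformed points,
XᵀX = [[9.9861, 6.7334]; [6.7334, 6]], rhs = [7.0393, 4.2538]ᵀ  (here Σln u = 6.7334, Σ(ln u)² = 9.9861, Σln w = 4.2538, Σln u·ln w = 7.0393).
Δ = 9.9861·6 − (6.7334)² = 14.5777; k = (7.0393·6 − 6.7334·4.2538)/14.5777 = 0.93246, ln C = (9.9861·4.2538 − 6.7334·7.0393)/14.5777 = -0.33747.

k = 0.932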